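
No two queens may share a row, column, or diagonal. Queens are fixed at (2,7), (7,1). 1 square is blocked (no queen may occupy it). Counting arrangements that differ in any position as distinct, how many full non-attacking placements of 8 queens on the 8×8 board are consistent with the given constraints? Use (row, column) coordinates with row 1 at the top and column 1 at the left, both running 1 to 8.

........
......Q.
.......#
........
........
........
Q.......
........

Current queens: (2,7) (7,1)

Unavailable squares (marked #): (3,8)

3

Branch on row 1: col 2 → 1; col 3 → 1; col 4 → 1; col 5 → 0.
Sum: 1 + 1 + 1 + 0 = 3.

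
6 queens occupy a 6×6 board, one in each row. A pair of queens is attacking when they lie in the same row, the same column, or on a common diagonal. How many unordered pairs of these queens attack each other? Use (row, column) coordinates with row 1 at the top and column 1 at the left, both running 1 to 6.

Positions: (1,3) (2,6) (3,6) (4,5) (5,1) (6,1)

3

Same column: (2,6)–(3,6) (column 6); (5,1)–(6,1) (column 1).
Same diagonal: (3,6)–(4,5) (|3−4| = |6−5| = 1).
Total attacking pairs: 3.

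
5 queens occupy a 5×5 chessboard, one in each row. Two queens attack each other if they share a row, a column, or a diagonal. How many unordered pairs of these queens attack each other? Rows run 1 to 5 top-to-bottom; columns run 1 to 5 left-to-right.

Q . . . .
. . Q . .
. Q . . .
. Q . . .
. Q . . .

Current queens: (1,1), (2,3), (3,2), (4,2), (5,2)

4

Same column: (3,2)–(4,2) (column 2); (3,2)–(5,2) (column 2); (4,2)–(5,2) (column 2).
Same diagonal: (2,3)–(3,2) (|2−3| = |3−2| = 1).
Total attacking pairs: 4.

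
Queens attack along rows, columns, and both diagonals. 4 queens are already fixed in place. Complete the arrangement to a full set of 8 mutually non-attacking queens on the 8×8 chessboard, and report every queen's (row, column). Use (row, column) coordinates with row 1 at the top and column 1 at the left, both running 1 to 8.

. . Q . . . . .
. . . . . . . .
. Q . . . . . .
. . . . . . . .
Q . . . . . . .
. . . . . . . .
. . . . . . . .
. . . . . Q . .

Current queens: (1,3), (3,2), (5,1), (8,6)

Row 2: attacked by (1,3)→{2,3,4}; (3,2)→{1,2,3}; (5,1)→{1,4}; (8,6)→{6}. Safe: 5, 7, 8. Place at column 5.
Row 4: attacked by (1,3)→{3,6}; (2,5)→{3,5,7}; (3,2)→{1,2,3}; (5,1)→{1,2}; (8,6)→{2,6}. Safe: 4, 8. Place at column 8.
Row 6: attacked by (1,3)→{3,8}; (2,5)→{1,5}; (3,2)→{2,5}; (4,8)→{6,8}; (5,1)→{1,2}; (8,6)→{4,6,8}. Safe: 7. Place at column 7.
Row 7: attacked by (1,3)→{3}; (2,5)→{5}; (3,2)→{2,6}; (4,8)→{5,8}; (5,1)→{1,3}; (6,7)→{6,7,8}; (8,6)→{5,6,7}. Safe: 4. Place at column 4.
Columns [3, 5, 2, 8, 1, 7, 4, 6], r−c [-2, -3, 1, -4, 4, -1, 3, 2], r+c [4, 7, 5, 12, 6, 13, 11, 14] are all distinct, so no two queens attack.

(1,3) (2,5) (3,2) (4,8) (5,1) (6,7) (7,4) (8,6)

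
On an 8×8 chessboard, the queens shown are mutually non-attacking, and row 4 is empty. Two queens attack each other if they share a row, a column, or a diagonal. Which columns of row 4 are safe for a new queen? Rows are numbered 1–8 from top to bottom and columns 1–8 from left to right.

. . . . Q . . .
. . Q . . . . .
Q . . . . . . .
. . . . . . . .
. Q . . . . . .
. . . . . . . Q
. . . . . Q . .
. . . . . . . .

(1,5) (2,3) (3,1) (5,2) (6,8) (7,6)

columns 4, 7

(1,5) attacks row 4 at column 5 and diagonals 2, 8.
(2,3) attacks row 4 at column 3 and diagonals 1, 5.
(3,1) attacks row 4 at column 1 and diagonals 2.
(5,2) attacks row 4 at column 2 and diagonals 1, 3.
(6,8) attacks row 4 at column 8 and diagonals 6.
(7,6) attacks row 4 at column 6 and diagonals 3.
Attacked columns: {1, 2, 3, 5, 6, 8}. Safe: {4, 7}.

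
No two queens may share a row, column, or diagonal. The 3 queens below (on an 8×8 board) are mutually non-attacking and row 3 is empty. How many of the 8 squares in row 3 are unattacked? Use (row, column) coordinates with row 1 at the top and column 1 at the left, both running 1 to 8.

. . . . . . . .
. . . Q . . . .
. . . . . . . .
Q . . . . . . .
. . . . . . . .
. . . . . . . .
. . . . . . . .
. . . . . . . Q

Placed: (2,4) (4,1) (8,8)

(2,4) attacks row 3 at column 4 and diagonals 3, 5.
(4,1) attacks row 3 at column 1 and diagonals 2.
(8,8) attacks row 3 at column 8 and diagonals 3.
Attacked columns: {1, 2, 3, 4, 5, 8}. Safe: {6, 7}.

2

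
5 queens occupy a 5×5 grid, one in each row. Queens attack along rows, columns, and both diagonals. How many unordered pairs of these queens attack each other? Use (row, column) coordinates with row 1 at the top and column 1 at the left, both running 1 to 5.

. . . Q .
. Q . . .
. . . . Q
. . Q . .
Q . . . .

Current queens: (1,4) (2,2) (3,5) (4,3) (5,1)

0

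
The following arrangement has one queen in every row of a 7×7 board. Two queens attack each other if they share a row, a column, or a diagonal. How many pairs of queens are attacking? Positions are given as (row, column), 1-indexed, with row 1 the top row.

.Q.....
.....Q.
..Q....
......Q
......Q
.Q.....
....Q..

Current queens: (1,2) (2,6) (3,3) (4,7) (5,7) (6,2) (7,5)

4

Same column: (1,2)–(6,2) (column 2); (4,7)–(5,7) (column 7).
Same diagonal: (2,6)–(6,2) (|2−6| = |6−2| = 4); (5,7)–(7,5) (|5−7| = |7−5| = 2).
Total attacking pairs: 4.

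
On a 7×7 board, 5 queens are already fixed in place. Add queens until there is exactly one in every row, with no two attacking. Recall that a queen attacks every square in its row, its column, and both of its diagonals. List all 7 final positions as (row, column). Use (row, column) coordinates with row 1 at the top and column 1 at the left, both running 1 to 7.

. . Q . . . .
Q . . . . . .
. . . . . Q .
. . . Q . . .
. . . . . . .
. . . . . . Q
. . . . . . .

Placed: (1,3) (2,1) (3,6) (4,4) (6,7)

(1,3) (2,1) (3,6) (4,4) (5,2) (6,7) (7,5)

Row 5: attacked by (1,3)→{3,7}; (2,1)→{1,4}; (3,6)→{4,6}; (4,4)→{3,4,5}; (6,7)→{6,7}. Safe: 2. Place at column 2.
Row 7: attacked by (1,3)→{3}; (2,1)→{1,6}; (3,6)→{2,6}; (4,4)→{1,4,7}; (5,2)→{2,4}; (6,7)→{6,7}. Safe: 5. Place at column 5.
Columns [3, 1, 6, 4, 2, 7, 5], r−c [-2, 1, -3, 0, 3, -1, 2], r+c [4, 3, 9, 8, 7, 13, 12] are all distinct, so no two queens attack.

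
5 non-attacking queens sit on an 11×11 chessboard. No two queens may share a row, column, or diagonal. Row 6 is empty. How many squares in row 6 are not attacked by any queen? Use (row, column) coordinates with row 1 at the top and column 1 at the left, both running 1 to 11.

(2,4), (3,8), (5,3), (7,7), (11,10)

(2,4) attacks row 6 at column 4 and diagonals 8.
(3,8) attacks row 6 at column 8 and diagonals 5, 11.
(5,3) attacks row 6 at column 3 and diagonals 2, 4.
(7,7) attacks row 6 at column 7 and diagonals 6, 8.
(11,10) attacks row 6 at column 10 and diagonals 5.
Attacked columns: {2, 3, 4, 5, 6, 7, 8, 10, 11}. Safe: {1, 9}.

2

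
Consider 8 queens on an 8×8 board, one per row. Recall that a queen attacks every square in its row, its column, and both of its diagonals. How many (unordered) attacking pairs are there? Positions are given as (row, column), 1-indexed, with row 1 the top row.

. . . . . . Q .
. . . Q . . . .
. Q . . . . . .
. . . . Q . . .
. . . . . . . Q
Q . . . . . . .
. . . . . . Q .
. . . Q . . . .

2

Same column: (1,7)–(7,7) (column 7); (2,4)–(8,4) (column 4).
Total attacking pairs: 2.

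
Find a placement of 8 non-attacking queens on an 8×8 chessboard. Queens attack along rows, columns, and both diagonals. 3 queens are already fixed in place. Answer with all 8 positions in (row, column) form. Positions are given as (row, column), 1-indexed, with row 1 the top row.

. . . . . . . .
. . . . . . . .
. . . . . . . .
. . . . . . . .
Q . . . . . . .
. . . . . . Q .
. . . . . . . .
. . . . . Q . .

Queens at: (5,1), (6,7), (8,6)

Row 1: attacked by (5,1)→{1,5}; (6,7)→{2,7}; (8,6)→{6}. Safe: 3, 4, 8. Place at column 8.
Row 2: attacked by (1,8)→{7,8}; (5,1)→{1,4}; (6,7)→{3,7}; (8,6)→{6}. Safe: 2, 5. Place at column 2.
Row 3: attacked by (1,8)→{6,8}; (2,2)→{1,2,3}; (5,1)→{1,3}; (6,7)→{4,7}; (8,6)→{1,6}. Safe: 5. Place at column 5.
Row 4: attacked by (1,8)→{5,8}; (2,2)→{2,4}; (3,5)→{4,5,6}; (5,1)→{1,2}; (6,7)→{5,7}; (8,6)→{2,6}. Safe: 3. Place at column 3.
Row 7: attacked by (1,8)→{2,8}; (2,2)→{2,7}; (3,5)→{1,5}; (4,3)→{3,6}; (5,1)→{1,3}; (6,7)→{6,7,8}; (8,6)→{5,6,7}. Safe: 4. Place at column 4.
Columns [8, 2, 5, 3, 1, 7, 4, 6], r−c [-7, 0, -2, 1, 4, -1, 3, 2], r+c [9, 4, 8, 7, 6, 13, 11, 14] are all distinct, so no two queens attack.

(1,8) (2,2) (3,5) (4,3) (5,1) (6,7) (7,4) (8,6)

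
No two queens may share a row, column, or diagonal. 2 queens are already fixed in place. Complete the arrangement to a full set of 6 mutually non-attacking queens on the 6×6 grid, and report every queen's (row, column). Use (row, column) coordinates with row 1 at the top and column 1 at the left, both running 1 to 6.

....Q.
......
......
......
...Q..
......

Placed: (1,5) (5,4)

(1,5) (2,3) (3,1) (4,6) (5,4) (6,2)

Row 2: attacked by (1,5)→{4,5,6}; (5,4)→{1,4}. Safe: 2, 3. Place at column 3.
Row 3: attacked by (1,5)→{3,5}; (2,3)→{2,3,4}; (5,4)→{2,4,6}. Safe: 1. Place at column 1.
Row 4: attacked by (1,5)→{2,5}; (2,3)→{1,3,5}; (3,1)→{1,2}; (5,4)→{3,4,5}. Safe: 6. Place at column 6.
Row 6: attacked by (1,5)→{5}; (2,3)→{3}; (3,1)→{1,4}; (4,6)→{4,6}; (5,4)→{3,4,5}. Safe: 2. Place at column 2.
Columns [5, 3, 1, 6, 4, 2], r−c [-4, -1, 2, -2, 1, 4], r+c [6, 5, 4, 10, 9, 8] are all distinct, so no two queens attack.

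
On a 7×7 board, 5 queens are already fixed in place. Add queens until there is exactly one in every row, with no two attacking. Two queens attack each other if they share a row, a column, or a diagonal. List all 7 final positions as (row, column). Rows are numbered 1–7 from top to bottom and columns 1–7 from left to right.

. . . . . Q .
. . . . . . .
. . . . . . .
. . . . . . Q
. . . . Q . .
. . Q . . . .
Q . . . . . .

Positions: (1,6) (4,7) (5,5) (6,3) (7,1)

Row 2: attacked by (1,6)→{5,6,7}; (4,7)→{5,7}; (5,5)→{2,5}; (6,3)→{3,7}; (7,1)→{1,6}. Safe: 4. Place at column 4.
Row 3: attacked by (1,6)→{4,6}; (2,4)→{3,4,5}; (4,7)→{6,7}; (5,5)→{3,5,7}; (6,3)→{3,6}; (7,1)→{1,5}. Safe: 2. Place at column 2.
Columns [6, 4, 2, 7, 5, 3, 1], r−c [-5, -2, 1, -3, 0, 3, 6], r+c [7, 6, 5, 11, 10, 9, 8] are all distinct, so no two queens attack.

(1,6) (2,4) (3,2) (4,7) (5,5) (6,3) (7,1)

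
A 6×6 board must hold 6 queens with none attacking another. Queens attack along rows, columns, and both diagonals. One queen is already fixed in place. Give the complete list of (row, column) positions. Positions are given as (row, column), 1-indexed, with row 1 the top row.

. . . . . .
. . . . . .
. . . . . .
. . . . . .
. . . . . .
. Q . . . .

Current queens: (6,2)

(1,5) (2,3) (3,1) (4,6) (5,4) (6,2)

Row 1: attacked by (6,2)→{2}. Safe: 1, 3, 4, 5, 6. Place at column 5.
Row 2: attacked by (1,5)→{4,5,6}; (6,2)→{2,6}. Safe: 1, 3. Place at column 3.
Row 3: attacked by (1,5)→{3,5}; (2,3)→{2,3,4}; (6,2)→{2,5}. Safe: 1, 6. Place at column 1.
Row 4: attacked by (1,5)→{2,5}; (2,3)→{1,3,5}; (3,1)→{1,2}; (6,2)→{2,4}. Safe: 6. Place at column 6.
Row 5: attacked by (1,5)→{1,5}; (2,3)→{3,6}; (3,1)→{1,3}; (4,6)→{5,6}; (6,2)→{1,2,3}. Safe: 4. Place at column 4.
Columns [5, 3, 1, 6, 4, 2], r−c [-4, -1, 2, -2, 1, 4], r+c [6, 5, 4, 10, 9, 8] are all distinct, so no two queens attack.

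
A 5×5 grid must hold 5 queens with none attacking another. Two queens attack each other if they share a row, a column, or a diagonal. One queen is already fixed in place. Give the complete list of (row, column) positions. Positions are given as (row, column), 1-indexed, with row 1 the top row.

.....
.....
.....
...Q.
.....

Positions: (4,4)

Row 1: attacked by (4,4)→{1,4}. Safe: 2, 3, 5. Place at column 5.
Row 2: attacked by (1,5)→{4,5}; (4,4)→{2,4}. Safe: 1, 3. Place at column 3.
Row 3: attacked by (1,5)→{3,5}; (2,3)→{2,3,4}; (4,4)→{3,4,5}. Safe: 1. Place at column 1.
Row 5: attacked by (1,5)→{1,5}; (2,3)→{3}; (3,1)→{1,3}; (4,4)→{3,4,5}. Safe: 2. Place at column 2.
Columns [5, 3, 1, 4, 2], r−c [-4, -1, 2, 0, 3], r+c [6, 5, 4, 8, 7] are all distinct, so no two queens attack.

(1,5) (2,3) (3,1) (4,4) (5,2)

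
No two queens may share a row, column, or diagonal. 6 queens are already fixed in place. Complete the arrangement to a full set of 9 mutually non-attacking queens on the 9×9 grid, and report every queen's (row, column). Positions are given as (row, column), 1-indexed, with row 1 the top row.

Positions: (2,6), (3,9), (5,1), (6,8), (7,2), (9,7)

Row 1: attacked by (2,6)→{5,6,7}; (3,9)→{7,9}; (5,1)→{1,5}; (6,8)→{3,8}; (7,2)→{2,8}; (9,7)→{7}. Safe: 4. Place at column 4.
Row 4: attacked by (1,4)→{1,4,7}; (2,6)→{4,6,8}; (3,9)→{8,9}; (5,1)→{1,2}; (6,8)→{6,8}; (7,2)→{2,5}; (9,7)→{2,7}. Safe: 3. Place at column 3.
Row 8: attacked by (1,4)→{4}; (2,6)→{6}; (3,9)→{4,9}; (4,3)→{3,7}; (5,1)→{1,4}; (6,8)→{6,8}; (7,2)→{1,2,3}; (9,7)→{6,7,8}. Safe: 5. Place at column 5.
Columns [4, 6, 9, 3, 1, 8, 2, 5, 7], r−c [-3, -4, -6, 1, 4, -2, 5, 3, 2], r+c [5, 8, 12, 7, 6, 14, 9, 13, 16] are all distinct, so no two queens attack.

(1,4) (2,6) (3,9) (4,3) (5,1) (6,8) (7,2) (8,5) (9,7)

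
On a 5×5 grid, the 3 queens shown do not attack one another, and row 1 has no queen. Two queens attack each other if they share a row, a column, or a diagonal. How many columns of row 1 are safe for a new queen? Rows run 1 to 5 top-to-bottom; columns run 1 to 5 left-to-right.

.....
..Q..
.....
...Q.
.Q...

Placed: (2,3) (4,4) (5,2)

(2,3) attacks row 1 at column 3 and diagonals 2, 4.
(4,4) attacks row 1 at column 4 and diagonals 1.
(5,2) attacks row 1 at column 2.
Attacked columns: {1, 2, 3, 4}. Safe: {5}.

1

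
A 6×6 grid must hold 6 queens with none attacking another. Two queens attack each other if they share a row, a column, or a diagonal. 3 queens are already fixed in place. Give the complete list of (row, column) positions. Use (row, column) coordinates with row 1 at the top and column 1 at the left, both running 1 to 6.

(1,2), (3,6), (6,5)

Row 2: attacked by (1,2)→{1,2,3}; (3,6)→{5,6}; (6,5)→{1,5}. Safe: 4. Place at column 4.
Row 4: attacked by (1,2)→{2,5}; (2,4)→{2,4,6}; (3,6)→{5,6}; (6,5)→{3,5}. Safe: 1. Place at column 1.
Row 5: attacked by (1,2)→{2,6}; (2,4)→{1,4}; (3,6)→{4,6}; (4,1)→{1,2}; (6,5)→{4,5,6}. Safe: 3. Place at column 3.
Columns [2, 4, 6, 1, 3, 5], r−c [-1, -2, -3, 3, 2, 1], r+c [3, 6, 9, 5, 8, 11] are all distinct, so no two queens attack.

(1,2) (2,4) (3,6) (4,1) (5,3) (6,5)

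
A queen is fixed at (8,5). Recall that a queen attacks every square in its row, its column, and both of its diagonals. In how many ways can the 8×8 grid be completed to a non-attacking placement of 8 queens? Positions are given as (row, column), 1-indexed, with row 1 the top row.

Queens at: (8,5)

Branch on row 1: col 1 → 1; col 2 → 3; col 3 → 4; col 4 → 3; col 6 → 3; col 7 → 3; col 8 → 1.
Sum: 1 + 3 + 4 + 3 + 3 + 3 + 1 = 18.

18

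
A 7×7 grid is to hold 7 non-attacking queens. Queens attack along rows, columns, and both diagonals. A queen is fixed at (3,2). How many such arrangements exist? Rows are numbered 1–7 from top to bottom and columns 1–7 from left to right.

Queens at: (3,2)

Branch on row 1: col 1 → 1; col 3 → 2; col 5 → 2; col 6 → 1; col 7 → 0.
Sum: 1 + 2 + 2 + 1 + 0 = 6.

6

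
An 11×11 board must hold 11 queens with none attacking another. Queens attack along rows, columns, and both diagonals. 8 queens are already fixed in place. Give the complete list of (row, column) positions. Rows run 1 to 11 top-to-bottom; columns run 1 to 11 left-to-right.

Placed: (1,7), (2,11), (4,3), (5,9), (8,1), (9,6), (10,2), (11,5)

(1,7) (2,11) (3,8) (4,3) (5,9) (6,4) (7,10) (8,1) (9,6) (10,2) (11,5)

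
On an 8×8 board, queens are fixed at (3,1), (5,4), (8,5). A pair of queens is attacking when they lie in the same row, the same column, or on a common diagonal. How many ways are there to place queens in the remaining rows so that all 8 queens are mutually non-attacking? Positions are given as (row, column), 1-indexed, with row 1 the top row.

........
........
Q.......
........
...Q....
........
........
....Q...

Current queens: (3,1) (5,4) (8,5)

2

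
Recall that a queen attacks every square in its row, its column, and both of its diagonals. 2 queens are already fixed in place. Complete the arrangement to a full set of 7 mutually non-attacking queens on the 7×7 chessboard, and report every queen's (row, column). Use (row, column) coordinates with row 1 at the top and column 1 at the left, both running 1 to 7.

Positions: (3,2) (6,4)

Row 1: attacked by (3,2)→{2,4}; (6,4)→{4}. Safe: 1, 3, 5, 6, 7. Place at column 3.
Row 2: attacked by (1,3)→{2,3,4}; (3,2)→{1,2,3}; (6,4)→{4}. Safe: 5, 6, 7. Place at column 6.
Row 4: attacked by (1,3)→{3,6}; (2,6)→{4,6}; (3,2)→{1,2,3}; (6,4)→{2,4,6}. Safe: 5, 7. Place at column 5.
Row 5: attacked by (1,3)→{3,7}; (2,6)→{3,6}; (3,2)→{2,4}; (4,5)→{4,5,6}; (6,4)→{3,4,5}. Safe: 1. Place at column 1.
Row 7: attacked by (1,3)→{3}; (2,6)→{1,6}; (3,2)→{2,6}; (4,5)→{2,5}; (5,1)→{1,3}; (6,4)→{3,4,5}. Safe: 7. Place at column 7.
Columns [3, 6, 2, 5, 1, 4, 7], r−c [-2, -4, 1, -1, 4, 2, 0], r+c [4, 8, 5, 9, 6, 10, 14] are all distinct, so no two queens attack.

(1,3) (2,6) (3,2) (4,5) (5,1) (6,4) (7,7)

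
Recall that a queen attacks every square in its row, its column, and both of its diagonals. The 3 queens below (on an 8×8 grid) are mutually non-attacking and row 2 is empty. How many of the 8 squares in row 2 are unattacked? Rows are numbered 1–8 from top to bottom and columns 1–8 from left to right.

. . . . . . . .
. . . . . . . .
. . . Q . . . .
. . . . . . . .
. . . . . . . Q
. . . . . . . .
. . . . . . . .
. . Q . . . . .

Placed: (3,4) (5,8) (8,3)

4

(3,4) attacks row 2 at column 4 and diagonals 3, 5.
(5,8) attacks row 2 at column 8 and diagonals 5.
(8,3) attacks row 2 at column 3.
Attacked columns: {3, 4, 5, 8}. Safe: {1, 2, 6, 7}.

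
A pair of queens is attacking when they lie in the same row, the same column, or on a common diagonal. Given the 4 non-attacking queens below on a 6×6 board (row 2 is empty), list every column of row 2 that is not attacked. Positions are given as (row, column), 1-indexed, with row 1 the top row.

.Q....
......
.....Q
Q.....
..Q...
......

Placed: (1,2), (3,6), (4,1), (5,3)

(1,2) attacks row 2 at column 2 and diagonals 1, 3.
(3,6) attacks row 2 at column 6 and diagonals 5.
(4,1) attacks row 2 at column 1 and diagonals 3.
(5,3) attacks row 2 at column 3 and diagonals 6.
Attacked columns: {1, 2, 3, 5, 6}. Safe: {4}.

columns 4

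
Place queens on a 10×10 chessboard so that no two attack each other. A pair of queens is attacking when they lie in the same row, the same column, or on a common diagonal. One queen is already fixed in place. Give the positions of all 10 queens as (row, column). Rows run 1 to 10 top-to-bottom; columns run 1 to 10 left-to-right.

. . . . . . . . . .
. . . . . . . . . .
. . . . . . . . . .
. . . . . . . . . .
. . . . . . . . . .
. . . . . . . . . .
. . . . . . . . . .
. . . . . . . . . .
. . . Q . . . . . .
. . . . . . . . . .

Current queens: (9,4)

Row 1: attacked by (9,4)→{4}. Safe: 1, 2, 3, 5, 6, 7, 8, 9, 10. Place at column 9.
Row 2: attacked by (1,9)→{8,9,10}; (9,4)→{4}. Safe: 1, 2, 3, 5, 6, 7. Place at column 3.
Row 3: attacked by (1,9)→{7,9}; (2,3)→{2,3,4}; (9,4)→{4,10}. Safe: 1, 5, 6, 8. Place at column 6.
Row 4: attacked by (1,9)→{6,9}; (2,3)→{1,3,5}; (3,6)→{5,6,7}; (9,4)→{4,9}. Safe: 2, 8, 10. Place at column 2.
Row 5: attacked by (1,9)→{5,9}; (2,3)→{3,6}; (3,6)→{4,6,8}; (4,2)→{1,2,3}; (9,4)→{4,8}. Safe: 7, 10. Place at column 10.
Row 6: attacked by (1,9)→{4,9}; (2,3)→{3,7}; (3,6)→{3,6,9}; (4,2)→{2,4}; (5,10)→{9,10}; (9,4)→{1,4,7}. Safe: 5, 8. Place at column 5.
Row 7: attacked by (1,9)→{3,9}; (2,3)→{3,8}; (3,6)→{2,6,10}; (4,2)→{2,5}; (5,10)→{8,10}; (6,5)→{4,5,6}; (9,4)→{2,4,6}. Safe: 1, 7. Place at column 1.
Row 8: attacked by (1,9)→{2,9}; (2,3)→{3,9}; (3,6)→{1,6}; (4,2)→{2,6}; (5,10)→{7,10}; (6,5)→{3,5,7}; (7,1)→{1,2}; (9,4)→{3,4,5}. Safe: 8. Place at column 8.
Row 10: attacked by (1,9)→{9}; (2,3)→{3}; (3,6)→{6}; (4,2)→{2,8}; (5,10)→{5,10}; (6,5)→{1,5,9}; (7,1)→{1,4}; (8,8)→{6,8,10}; (9,4)→{3,4,5}. Safe: 7. Place at column 7.
Columns [9, 3, 6, 2, 10, 5, 1, 8, 4, 7], r−c [-8, -1, -3, 2, -5, 1, 6, 0, 5, 3], r+c [10, 5, 9, 6, 15, 11, 8, 16, 13, 17] are all distinct, so no two queens attack.

(1,9) (2,3) (3,6) (4,2) (5,10) (6,5) (7,1) (8,8) (9,4) (10,7)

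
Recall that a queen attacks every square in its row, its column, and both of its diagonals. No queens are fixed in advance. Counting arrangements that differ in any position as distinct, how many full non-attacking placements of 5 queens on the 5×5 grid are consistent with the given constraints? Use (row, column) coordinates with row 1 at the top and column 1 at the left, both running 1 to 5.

10

Branch on row 1: col 1 → 2; col 2 → 2; col 3 → 2; col 4 → 2; col 5 → 2.
Sum: 2 + 2 + 2 + 2 + 2 = 10.
(This is the classic 5-queens count.)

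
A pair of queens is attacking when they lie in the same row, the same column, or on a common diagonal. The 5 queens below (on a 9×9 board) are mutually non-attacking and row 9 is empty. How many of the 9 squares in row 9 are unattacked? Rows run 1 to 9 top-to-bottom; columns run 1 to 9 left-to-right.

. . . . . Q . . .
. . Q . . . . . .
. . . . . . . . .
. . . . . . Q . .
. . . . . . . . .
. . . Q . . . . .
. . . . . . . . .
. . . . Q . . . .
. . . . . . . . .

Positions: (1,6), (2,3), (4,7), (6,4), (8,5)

2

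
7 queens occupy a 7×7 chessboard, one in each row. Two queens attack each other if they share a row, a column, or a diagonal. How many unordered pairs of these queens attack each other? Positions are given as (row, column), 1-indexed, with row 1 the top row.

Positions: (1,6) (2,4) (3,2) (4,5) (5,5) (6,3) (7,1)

Same column: (4,5)–(5,5) (column 5).
Same diagonal: (4,5)–(6,3) (|4−6| = |5−3| = 2).
Total attacking pairs: 2.

2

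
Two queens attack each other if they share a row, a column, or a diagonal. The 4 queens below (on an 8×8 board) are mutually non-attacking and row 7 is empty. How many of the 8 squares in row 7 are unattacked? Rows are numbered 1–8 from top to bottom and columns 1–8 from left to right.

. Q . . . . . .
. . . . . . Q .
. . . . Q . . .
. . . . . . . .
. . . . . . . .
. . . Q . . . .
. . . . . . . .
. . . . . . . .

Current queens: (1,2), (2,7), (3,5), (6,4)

1

(1,2) attacks row 7 at column 2 and diagonals 8.
(2,7) attacks row 7 at column 7 and diagonals 2.
(3,5) attacks row 7 at column 5 and diagonals 1.
(6,4) attacks row 7 at column 4 and diagonals 3, 5.
Attacked columns: {1, 2, 3, 4, 5, 7, 8}. Safe: {6}.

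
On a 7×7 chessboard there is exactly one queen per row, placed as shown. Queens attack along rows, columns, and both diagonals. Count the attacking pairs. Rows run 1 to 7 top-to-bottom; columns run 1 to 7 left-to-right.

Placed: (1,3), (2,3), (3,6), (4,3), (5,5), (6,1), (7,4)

4

Same column: (1,3)–(2,3) (column 3); (1,3)–(4,3) (column 3); (2,3)–(4,3) (column 3).
Same diagonal: (4,3)–(6,1) (|4−6| = |3−1| = 2).
Total attacking pairs: 4.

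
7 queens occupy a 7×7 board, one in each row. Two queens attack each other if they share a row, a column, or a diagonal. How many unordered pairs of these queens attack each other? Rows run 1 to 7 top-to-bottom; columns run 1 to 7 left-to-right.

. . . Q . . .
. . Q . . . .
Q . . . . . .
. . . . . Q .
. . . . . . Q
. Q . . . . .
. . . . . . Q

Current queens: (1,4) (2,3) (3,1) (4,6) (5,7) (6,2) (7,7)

Same column: (5,7)–(7,7) (column 7).
Same diagonal: (1,4)–(2,3) (|1−2| = |4−3| = 1); (4,6)–(5,7) (|4−5| = |6−7| = 1).
Total attacking pairs: 3.

3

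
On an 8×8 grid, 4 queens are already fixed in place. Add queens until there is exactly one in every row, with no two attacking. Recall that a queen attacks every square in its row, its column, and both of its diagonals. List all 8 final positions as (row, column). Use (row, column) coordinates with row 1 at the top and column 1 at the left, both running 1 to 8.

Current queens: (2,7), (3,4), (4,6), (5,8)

(1,1) (2,7) (3,4) (4,6) (5,8) (6,2) (7,5) (8,3)

Row 1: attacked by (2,7)→{6,7,8}; (3,4)→{2,4,6}; (4,6)→{3,6}; (5,8)→{4,8}. Safe: 1, 5. Place at column 1.
Row 6: attacked by (1,1)→{1,6}; (2,7)→{3,7}; (3,4)→{1,4,7}; (4,6)→{4,6,8}; (5,8)→{7,8}. Safe: 2, 5. Place at column 2.
Row 7: attacked by (1,1)→{1,7}; (2,7)→{2,7}; (3,4)→{4,8}; (4,6)→{3,6}; (5,8)→{6,8}; (6,2)→{1,2,3}. Safe: 5. Place at column 5.
Row 8: attacked by (1,1)→{1,8}; (2,7)→{1,7}; (3,4)→{4}; (4,6)→{2,6}; (5,8)→{5,8}; (6,2)→{2,4}; (7,5)→{4,5,6}. Safe: 3. Place at column 3.
Columns [1, 7, 4, 6, 8, 2, 5, 3], r−c [0, -5, -1, -2, -3, 4, 2, 5], r+c [2, 9, 7, 10, 13, 8, 12, 11] are all distinct, so no two queens attack.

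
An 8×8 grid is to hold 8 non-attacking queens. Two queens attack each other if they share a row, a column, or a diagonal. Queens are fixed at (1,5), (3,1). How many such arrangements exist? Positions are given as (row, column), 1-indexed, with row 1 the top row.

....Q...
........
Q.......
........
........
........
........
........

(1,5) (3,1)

4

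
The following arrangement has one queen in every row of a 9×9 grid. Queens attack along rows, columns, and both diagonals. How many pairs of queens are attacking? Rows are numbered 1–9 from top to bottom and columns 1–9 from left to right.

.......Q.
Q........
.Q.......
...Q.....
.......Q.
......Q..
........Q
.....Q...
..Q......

3

Same column: (1,8)–(5,8) (column 8).
Same diagonal: (2,1)–(3,2) (|2−3| = |1−2| = 1); (5,8)–(6,7) (|5−6| = |8−7| = 1).
Total attacking pairs: 3.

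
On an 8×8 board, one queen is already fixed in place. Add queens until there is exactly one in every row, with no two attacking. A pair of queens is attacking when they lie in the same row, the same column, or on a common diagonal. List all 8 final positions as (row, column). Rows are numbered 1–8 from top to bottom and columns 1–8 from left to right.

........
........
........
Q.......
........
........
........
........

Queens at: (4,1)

Row 1: attacked by (4,1)→{1,4}. Safe: 2, 3, 5, 6, 7, 8. Place at column 5.
Row 2: attacked by (1,5)→{4,5,6}; (4,1)→{1,3}. Safe: 2, 7, 8. Place at column 8.
Row 3: attacked by (1,5)→{3,5,7}; (2,8)→{7,8}; (4,1)→{1,2}. Safe: 4, 6. Place at column 4.
Row 5: attacked by (1,5)→{1,5}; (2,8)→{5,8}; (3,4)→{2,4,6}; (4,1)→{1,2}. Safe: 3, 7. Place at column 3.
Row 6: attacked by (1,5)→{5}; (2,8)→{4,8}; (3,4)→{1,4,7}; (4,1)→{1,3}; (5,3)→{2,3,4}. Safe: 6. Place at column 6.
Row 7: attacked by (1,5)→{5}; (2,8)→{3,8}; (3,4)→{4,8}; (4,1)→{1,4}; (5,3)→{1,3,5}; (6,6)→{5,6,7}. Safe: 2. Place at column 2.
Row 8: attacked by (1,5)→{5}; (2,8)→{2,8}; (3,4)→{4}; (4,1)→{1,5}; (5,3)→{3,6}; (6,6)→{4,6,8}; (7,2)→{1,2,3}. Safe: 7. Place at column 7.
Columns [5, 8, 4, 1, 3, 6, 2, 7], r−c [-4, -6, -1, 3, 2, 0, 5, 1], r+c [6, 10, 7, 5, 8, 12, 9, 15] are all distinct, so no two queens attack.

(1,5) (2,8) (3,4) (4,1) (5,3) (6,6) (7,2) (8,7)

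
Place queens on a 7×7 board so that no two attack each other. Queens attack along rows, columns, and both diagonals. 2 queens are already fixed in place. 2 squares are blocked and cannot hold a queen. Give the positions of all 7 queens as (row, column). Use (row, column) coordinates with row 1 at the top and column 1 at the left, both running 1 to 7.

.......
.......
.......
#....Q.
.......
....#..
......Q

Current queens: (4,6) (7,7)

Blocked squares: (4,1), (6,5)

Row 1: attacked by (4,6)→{3,6}; (7,7)→{1,7}. Safe: 2, 4, 5. Place at column 5.
Row 2: attacked by (1,5)→{4,5,6}; (4,6)→{4,6}; (7,7)→{2,7}. Safe: 1, 3. Place at column 3.
Row 3: attacked by (1,5)→{3,5,7}; (2,3)→{2,3,4}; (4,6)→{5,6,7}; (7,7)→{3,7}. Safe: 1. Place at column 1.
Row 5: attacked by (1,5)→{1,5}; (2,3)→{3,6}; (3,1)→{1,3}; (4,6)→{5,6,7}; (7,7)→{5,7}. Safe: 2, 4. Place at column 4.
Row 6: attacked by (1,5)→{5}; (2,3)→{3,7}; (3,1)→{1,4}; (4,6)→{4,6}; (5,4)→{3,4,5}; (7,7)→{6,7}. Blocked: 5. Safe: 2. Place at column 2.
Columns [5, 3, 1, 6, 4, 2, 7], r−c [-4, -1, 2, -2, 1, 4, 0], r+c [6, 5, 4, 10, 9, 8, 14] are all distinct, so no two queens attack.

(1,5) (2,3) (3,1) (4,6) (5,4) (6,2) (7,7)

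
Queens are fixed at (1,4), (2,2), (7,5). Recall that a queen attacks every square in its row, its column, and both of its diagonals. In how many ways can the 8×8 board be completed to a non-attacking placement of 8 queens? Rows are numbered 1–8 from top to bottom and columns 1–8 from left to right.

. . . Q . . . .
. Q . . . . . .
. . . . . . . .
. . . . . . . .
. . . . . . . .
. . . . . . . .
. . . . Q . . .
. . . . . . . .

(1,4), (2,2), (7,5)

Branch on row 3: col 7 → 1; col 8 → 1.
Sum: 1 + 1 = 2.

2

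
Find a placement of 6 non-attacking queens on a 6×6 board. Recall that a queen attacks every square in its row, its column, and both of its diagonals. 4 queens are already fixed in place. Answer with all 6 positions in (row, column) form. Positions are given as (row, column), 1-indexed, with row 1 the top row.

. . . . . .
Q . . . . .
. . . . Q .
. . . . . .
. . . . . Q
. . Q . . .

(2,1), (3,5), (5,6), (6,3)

(1,4) (2,1) (3,5) (4,2) (5,6) (6,3)

Row 1: attacked by (2,1)→{1,2}; (3,5)→{3,5}; (5,6)→{2,6}; (6,3)→{3}. Safe: 4. Place at column 4.
Row 4: attacked by (1,4)→{1,4}; (2,1)→{1,3}; (3,5)→{4,5,6}; (5,6)→{5,6}; (6,3)→{1,3,5}. Safe: 2. Place at column 2.
Columns [4, 1, 5, 2, 6, 3], r−c [-3, 1, -2, 2, -1, 3], r+c [5, 3, 8, 6, 11, 9] are all distinct, so no two queens attack.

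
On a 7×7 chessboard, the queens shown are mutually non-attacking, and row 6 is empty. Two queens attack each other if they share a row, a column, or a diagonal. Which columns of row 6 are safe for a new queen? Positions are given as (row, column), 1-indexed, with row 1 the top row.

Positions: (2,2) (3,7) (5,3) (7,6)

(2,2) attacks row 6 at column 2 and diagonals 6.
(3,7) attacks row 6 at column 7 and diagonals 4.
(5,3) attacks row 6 at column 3 and diagonals 2, 4.
(7,6) attacks row 6 at column 6 and diagonals 5, 7.
Attacked columns: {2, 3, 4, 5, 6, 7}. Safe: {1}.

columns 1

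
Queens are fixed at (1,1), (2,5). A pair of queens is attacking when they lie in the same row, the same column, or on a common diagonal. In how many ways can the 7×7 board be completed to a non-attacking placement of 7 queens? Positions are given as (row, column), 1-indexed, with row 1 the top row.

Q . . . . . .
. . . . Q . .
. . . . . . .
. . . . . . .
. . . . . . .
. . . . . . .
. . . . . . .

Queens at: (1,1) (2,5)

1

Branch on row 3: col 2 → 1; col 7 → 0.
Sum: 1 + 0 = 1.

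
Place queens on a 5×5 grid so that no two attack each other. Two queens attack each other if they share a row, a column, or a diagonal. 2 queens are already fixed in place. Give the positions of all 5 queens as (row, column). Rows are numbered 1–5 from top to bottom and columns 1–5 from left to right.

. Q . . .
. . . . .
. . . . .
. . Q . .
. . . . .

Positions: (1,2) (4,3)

(1,2) (2,4) (3,1) (4,3) (5,5)

Row 2: attacked by (1,2)→{1,2,3}; (4,3)→{1,3,5}. Safe: 4. Place at column 4.
Row 3: attacked by (1,2)→{2,4}; (2,4)→{3,4,5}; (4,3)→{2,3,4}. Safe: 1. Place at column 1.
Row 5: attacked by (1,2)→{2}; (2,4)→{1,4}; (3,1)→{1,3}; (4,3)→{2,3,4}. Safe: 5. Place at column 5.
Columns [2, 4, 1, 3, 5], r−c [-1, -2, 2, 1, 0], r+c [3, 6, 4, 7, 10] are all distinct, so no two queens attack.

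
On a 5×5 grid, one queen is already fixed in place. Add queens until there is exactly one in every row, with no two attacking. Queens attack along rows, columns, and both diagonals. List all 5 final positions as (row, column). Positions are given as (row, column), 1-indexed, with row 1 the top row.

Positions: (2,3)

Row 1: attacked by (2,3)→{2,3,4}. Safe: 1, 5. Place at column 1.
Row 3: attacked by (1,1)→{1,3}; (2,3)→{2,3,4}. Safe: 5. Place at column 5.
Row 4: attacked by (1,1)→{1,4}; (2,3)→{1,3,5}; (3,5)→{4,5}. Safe: 2. Place at column 2.
Row 5: attacked by (1,1)→{1,5}; (2,3)→{3}; (3,5)→{3,5}; (4,2)→{1,2,3}. Safe: 4. Place at column 4.
Columns [1, 3, 5, 2, 4], r−c [0, -1, -2, 2, 1], r+c [2, 5, 8, 6, 9] are all distinct, so no two queens attack.

(1,1) (2,3) (3,5) (4,2) (5,4)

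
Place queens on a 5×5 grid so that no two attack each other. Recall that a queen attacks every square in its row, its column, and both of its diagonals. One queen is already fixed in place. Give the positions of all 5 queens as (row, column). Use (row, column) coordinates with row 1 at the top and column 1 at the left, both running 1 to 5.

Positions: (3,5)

(1,4) (2,2) (3,5) (4,3) (5,1)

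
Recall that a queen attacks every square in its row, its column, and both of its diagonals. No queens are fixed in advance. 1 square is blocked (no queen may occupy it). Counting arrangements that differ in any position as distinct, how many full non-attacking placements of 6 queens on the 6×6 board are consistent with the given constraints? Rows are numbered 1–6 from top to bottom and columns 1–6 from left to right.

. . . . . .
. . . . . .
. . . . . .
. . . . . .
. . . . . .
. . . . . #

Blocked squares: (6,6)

4

Branch on row 1: col 1 → 0; col 2 → 1; col 3 → 1; col 4 → 1; col 5 → 1; col 6 → 0.
Sum: 0 + 1 + 1 + 1 + 1 + 0 = 4.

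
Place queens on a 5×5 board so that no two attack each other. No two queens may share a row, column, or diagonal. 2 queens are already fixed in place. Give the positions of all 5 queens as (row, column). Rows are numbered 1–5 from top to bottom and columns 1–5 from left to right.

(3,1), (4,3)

(1,2) (2,4) (3,1) (4,3) (5,5)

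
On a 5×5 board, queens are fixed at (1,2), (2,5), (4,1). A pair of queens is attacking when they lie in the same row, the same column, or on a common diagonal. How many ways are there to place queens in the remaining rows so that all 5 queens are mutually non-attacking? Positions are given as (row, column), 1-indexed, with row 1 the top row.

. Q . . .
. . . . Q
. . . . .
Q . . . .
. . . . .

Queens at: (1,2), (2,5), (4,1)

1

Branch on row 3: col 3 → 1.
Sum: 1 = 1.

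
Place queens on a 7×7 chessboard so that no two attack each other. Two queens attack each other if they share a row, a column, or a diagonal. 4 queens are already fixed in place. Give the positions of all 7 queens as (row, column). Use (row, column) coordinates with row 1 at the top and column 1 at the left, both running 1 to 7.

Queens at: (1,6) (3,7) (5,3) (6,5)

(1,6) (2,4) (3,7) (4,1) (5,3) (6,5) (7,2)

Row 2: attacked by (1,6)→{5,6,7}; (3,7)→{6,7}; (5,3)→{3,6}; (6,5)→{1,5}. Safe: 2, 4. Place at column 4.
Row 4: attacked by (1,6)→{3,6}; (2,4)→{2,4,6}; (3,7)→{6,7}; (5,3)→{2,3,4}; (6,5)→{3,5,7}. Safe: 1. Place at column 1.
Row 7: attacked by (1,6)→{6}; (2,4)→{4}; (3,7)→{3,7}; (4,1)→{1,4}; (5,3)→{1,3,5}; (6,5)→{4,5,6}. Safe: 2. Place at column 2.
Columns [6, 4, 7, 1, 3, 5, 2], r−c [-5, -2, -4, 3, 2, 1, 5], r+c [7, 6, 10, 5, 8, 11, 9] are all distinct, so no two queens attack.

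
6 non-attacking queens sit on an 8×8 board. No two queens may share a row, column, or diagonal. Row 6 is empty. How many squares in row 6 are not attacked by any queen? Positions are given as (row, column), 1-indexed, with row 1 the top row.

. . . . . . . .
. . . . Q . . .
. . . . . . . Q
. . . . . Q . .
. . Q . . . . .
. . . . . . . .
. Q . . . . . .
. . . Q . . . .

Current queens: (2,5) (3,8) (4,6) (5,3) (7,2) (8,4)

(2,5) attacks row 6 at column 5 and diagonals 1.
(3,8) attacks row 6 at column 8 and diagonals 5.
(4,6) attacks row 6 at column 6 and diagonals 4, 8.
(5,3) attacks row 6 at column 3 and diagonals 2, 4.
(7,2) attacks row 6 at column 2 and diagonals 1, 3.
(8,4) attacks row 6 at column 4 and diagonals 2, 6.
Attacked columns: {1, 2, 3, 4, 5, 6, 8}. Safe: {7}.

1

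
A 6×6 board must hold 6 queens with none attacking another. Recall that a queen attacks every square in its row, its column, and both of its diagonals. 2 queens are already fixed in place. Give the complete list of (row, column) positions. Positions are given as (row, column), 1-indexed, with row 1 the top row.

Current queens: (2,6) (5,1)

(1,3) (2,6) (3,2) (4,5) (5,1) (6,4)

Row 1: attacked by (2,6)→{5,6}; (5,1)→{1,5}. Safe: 2, 3, 4. Place at column 3.
Row 3: attacked by (1,3)→{1,3,5}; (2,6)→{5,6}; (5,1)→{1,3}. Safe: 2, 4. Place at column 2.
Row 4: attacked by (1,3)→{3,6}; (2,6)→{4,6}; (3,2)→{1,2,3}; (5,1)→{1,2}. Safe: 5. Place at column 5.
Row 6: attacked by (1,3)→{3}; (2,6)→{2,6}; (3,2)→{2,5}; (4,5)→{3,5}; (5,1)→{1,2}. Safe: 4. Place at column 4.
Columns [3, 6, 2, 5, 1, 4], r−c [-2, -4, 1, -1, 4, 2], r+c [4, 8, 5, 9, 6, 10] are all distinct, so no two queens attack.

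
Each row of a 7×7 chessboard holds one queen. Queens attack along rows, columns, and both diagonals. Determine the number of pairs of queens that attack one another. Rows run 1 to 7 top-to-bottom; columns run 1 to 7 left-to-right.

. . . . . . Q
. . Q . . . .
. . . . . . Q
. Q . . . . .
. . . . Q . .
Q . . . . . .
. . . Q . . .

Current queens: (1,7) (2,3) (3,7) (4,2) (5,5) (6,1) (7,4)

Same column: (1,7)–(3,7) (column 7).
Same diagonal: (3,7)–(5,5) (|3−5| = |7−5| = 2).
Total attacking pairs: 2.

2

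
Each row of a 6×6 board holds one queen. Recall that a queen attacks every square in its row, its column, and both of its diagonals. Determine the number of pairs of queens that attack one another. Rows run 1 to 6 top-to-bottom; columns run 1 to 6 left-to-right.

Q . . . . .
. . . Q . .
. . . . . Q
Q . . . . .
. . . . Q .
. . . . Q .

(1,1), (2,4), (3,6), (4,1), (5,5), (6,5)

3

Same column: (1,1)–(4,1) (column 1); (5,5)–(6,5) (column 5).
Same diagonal: (1,1)–(5,5) (|1−5| = |1−5| = 4).
Total attacking pairs: 3.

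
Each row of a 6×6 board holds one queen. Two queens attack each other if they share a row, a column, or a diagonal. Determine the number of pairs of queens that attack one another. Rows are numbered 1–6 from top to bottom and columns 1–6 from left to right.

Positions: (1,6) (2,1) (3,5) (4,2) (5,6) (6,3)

1

Same column: (1,6)–(5,6) (column 6).
Total attacking pairs: 1.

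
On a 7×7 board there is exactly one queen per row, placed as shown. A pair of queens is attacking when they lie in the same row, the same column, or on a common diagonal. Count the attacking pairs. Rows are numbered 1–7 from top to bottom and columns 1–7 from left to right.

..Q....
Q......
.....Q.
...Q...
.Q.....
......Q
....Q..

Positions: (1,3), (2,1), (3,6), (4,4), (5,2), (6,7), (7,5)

All columns are distinct and no two queens satisfy |Δrow| = |Δcol|, so no pair attacks.

0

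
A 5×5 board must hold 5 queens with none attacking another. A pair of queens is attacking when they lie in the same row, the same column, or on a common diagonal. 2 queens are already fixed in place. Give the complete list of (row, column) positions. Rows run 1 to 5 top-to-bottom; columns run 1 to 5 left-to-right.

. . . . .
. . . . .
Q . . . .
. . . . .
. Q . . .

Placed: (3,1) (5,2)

(1,5) (2,3) (3,1) (4,4) (5,2)

Row 1: attacked by (3,1)→{1,3}; (5,2)→{2}. Safe: 4, 5. Place at column 5.
Row 2: attacked by (1,5)→{4,5}; (3,1)→{1,2}; (5,2)→{2,5}. Safe: 3. Place at column 3.
Row 4: attacked by (1,5)→{2,5}; (2,3)→{1,3,5}; (3,1)→{1,2}; (5,2)→{1,2,3}. Safe: 4. Place at column 4.
Columns [5, 3, 1, 4, 2], r−c [-4, -1, 2, 0, 3], r+c [6, 5, 4, 8, 7] are all distinct, so no two queens attack.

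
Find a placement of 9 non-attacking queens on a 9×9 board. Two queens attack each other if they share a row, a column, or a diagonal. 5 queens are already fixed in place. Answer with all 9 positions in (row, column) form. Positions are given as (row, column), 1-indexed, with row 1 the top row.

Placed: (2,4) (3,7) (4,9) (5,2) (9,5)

Row 1: attacked by (2,4)→{3,4,5}; (3,7)→{5,7,9}; (4,9)→{6,9}; (5,2)→{2,6}; (9,5)→{5}. Safe: 1, 8. Place at column 8.
Row 6: attacked by (1,8)→{3,8}; (2,4)→{4,8}; (3,7)→{4,7}; (4,9)→{7,9}; (5,2)→{1,2,3}; (9,5)→{2,5,8}. Safe: 6. Place at column 6.
Row 7: attacked by (1,8)→{2,8}; (2,4)→{4,9}; (3,7)→{3,7}; (4,9)→{6,9}; (5,2)→{2,4}; (6,6)→{5,6,7}; (9,5)→{3,5,7}. Safe: 1. Place at column 1.
Row 8: attacked by (1,8)→{1,8}; (2,4)→{4}; (3,7)→{2,7}; (4,9)→{5,9}; (5,2)→{2,5}; (6,6)→{4,6,8}; (7,1)→{1,2}; (9,5)→{4,5,6}. Safe: 3. Place at column 3.
Columns [8, 4, 7, 9, 2, 6, 1, 3, 5], r−c [-7, -2, -4, -5, 3, 0, 6, 5, 4], r+c [9, 6, 10, 13, 7, 12, 8, 11, 14] are all distinct, so no two queens attack.

(1,8) (2,4) (3,7) (4,9) (5,2) (6,6) (7,1) (8,3) (9,5)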